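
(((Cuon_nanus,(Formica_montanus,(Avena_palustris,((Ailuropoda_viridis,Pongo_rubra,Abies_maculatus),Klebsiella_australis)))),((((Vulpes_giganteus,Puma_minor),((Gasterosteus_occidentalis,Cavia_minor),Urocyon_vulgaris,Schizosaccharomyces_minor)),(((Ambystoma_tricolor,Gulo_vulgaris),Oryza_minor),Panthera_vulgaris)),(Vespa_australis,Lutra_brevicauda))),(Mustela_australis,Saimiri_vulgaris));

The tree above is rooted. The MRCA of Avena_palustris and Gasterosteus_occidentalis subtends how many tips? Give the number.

19

The MRCA of Avena_palustris and Gasterosteus_occidentalis is the node subtending ((Cuon_nanus,(Formica_montanus,(Avena_palustris,((Ailuropoda_viridis,Pongo_rubra,Abies_maculatus),Klebsiella_australis)))),((((Vulpes_giganteus,Puma_minor),((Gasterosteus_occidentalis,Cavia_minor),Urocyon_vulgaris,Schizosaccharomyces_minor)),(((Ambystoma_tricolor,Gulo_vulgaris),Oryza_minor),Panthera_vulgaris)),(Vespa_australis,Lutra_brevicauda))).
That clade contains 19 terminal taxa: Abies_maculatus, Ailuropoda_viridis, Ambystoma_tricolor, Avena_palustris, Cavia_minor, Cuon_nanus, Formica_montanus, Gasterosteus_occidentalis, Gulo_vulgaris, Klebsiella_australis, Lutra_brevicauda, Oryza_minor, Panthera_vulgaris, Pongo_rubra, Puma_minor, Schizosaccharomyces_minor, Urocyon_vulgaris, Vespa_australis, Vulpes_giganteus.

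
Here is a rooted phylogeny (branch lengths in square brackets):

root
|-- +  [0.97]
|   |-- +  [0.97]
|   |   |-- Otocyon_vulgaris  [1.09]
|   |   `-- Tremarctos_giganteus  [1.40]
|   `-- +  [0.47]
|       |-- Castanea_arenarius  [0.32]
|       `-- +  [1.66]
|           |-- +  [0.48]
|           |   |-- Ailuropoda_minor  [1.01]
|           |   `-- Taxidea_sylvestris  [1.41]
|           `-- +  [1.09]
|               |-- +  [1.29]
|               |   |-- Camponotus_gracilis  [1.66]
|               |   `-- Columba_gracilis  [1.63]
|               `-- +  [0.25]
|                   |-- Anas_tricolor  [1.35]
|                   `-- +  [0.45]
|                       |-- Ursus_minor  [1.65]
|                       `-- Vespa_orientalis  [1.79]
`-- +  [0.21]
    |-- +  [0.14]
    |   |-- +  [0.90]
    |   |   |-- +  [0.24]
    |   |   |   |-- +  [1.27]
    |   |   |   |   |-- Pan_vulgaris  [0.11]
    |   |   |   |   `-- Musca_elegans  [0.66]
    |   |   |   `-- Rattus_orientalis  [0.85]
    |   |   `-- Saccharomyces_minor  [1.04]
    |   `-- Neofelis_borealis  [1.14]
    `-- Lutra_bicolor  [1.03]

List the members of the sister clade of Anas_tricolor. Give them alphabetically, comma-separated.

Ursus_minor, Vespa_orientalis

Anas_tricolor attaches to the tree at the node subtending (Anas_tricolor,(Ursus_minor,Vespa_orientalis)).
The other lineage descending from that same node — the sister group — is (Ursus_minor,Vespa_orientalis); its 2 tips in alphabetical order are the answer.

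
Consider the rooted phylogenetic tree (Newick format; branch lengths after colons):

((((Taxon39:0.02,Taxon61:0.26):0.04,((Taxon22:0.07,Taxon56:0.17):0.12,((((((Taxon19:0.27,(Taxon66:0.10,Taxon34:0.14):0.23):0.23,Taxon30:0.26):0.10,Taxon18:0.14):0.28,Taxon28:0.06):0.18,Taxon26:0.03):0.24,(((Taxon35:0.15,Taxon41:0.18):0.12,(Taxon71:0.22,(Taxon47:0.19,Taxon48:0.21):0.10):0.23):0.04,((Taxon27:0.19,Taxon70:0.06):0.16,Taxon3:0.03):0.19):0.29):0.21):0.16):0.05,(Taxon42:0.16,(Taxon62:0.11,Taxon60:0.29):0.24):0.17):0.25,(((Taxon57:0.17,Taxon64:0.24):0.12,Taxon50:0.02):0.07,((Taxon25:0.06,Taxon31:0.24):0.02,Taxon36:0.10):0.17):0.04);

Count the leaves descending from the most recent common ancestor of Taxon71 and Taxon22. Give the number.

The MRCA of Taxon71 and Taxon22 is the node subtending ((Taxon22,Taxon56),((((((Taxon19,(Taxon66,Taxon34)),Taxon30),Taxon18),Taxon28),Taxon26),(((Taxon35,Taxon41),(Taxon71,(Taxon47,Taxon48))),((Taxon27,Taxon70),Taxon3)))).
That clade contains 17 terminal taxa: Taxon18, Taxon19, Taxon22, Taxon26, Taxon27, Taxon28, Taxon3, Taxon30, Taxon34, Taxon35, Taxon41, Taxon47, Taxon48, Taxon56, Taxon66, Taxon70, Taxon71.

17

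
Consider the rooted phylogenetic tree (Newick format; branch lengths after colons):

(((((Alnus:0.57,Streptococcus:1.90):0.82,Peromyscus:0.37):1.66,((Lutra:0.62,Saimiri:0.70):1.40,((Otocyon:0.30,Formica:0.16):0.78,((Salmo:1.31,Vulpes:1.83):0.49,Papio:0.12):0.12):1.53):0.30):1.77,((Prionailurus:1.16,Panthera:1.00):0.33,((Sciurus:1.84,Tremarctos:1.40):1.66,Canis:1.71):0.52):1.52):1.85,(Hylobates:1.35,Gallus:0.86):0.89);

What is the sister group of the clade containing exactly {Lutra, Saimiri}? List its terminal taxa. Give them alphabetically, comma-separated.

Formica, Otocyon, Papio, Salmo, Vulpes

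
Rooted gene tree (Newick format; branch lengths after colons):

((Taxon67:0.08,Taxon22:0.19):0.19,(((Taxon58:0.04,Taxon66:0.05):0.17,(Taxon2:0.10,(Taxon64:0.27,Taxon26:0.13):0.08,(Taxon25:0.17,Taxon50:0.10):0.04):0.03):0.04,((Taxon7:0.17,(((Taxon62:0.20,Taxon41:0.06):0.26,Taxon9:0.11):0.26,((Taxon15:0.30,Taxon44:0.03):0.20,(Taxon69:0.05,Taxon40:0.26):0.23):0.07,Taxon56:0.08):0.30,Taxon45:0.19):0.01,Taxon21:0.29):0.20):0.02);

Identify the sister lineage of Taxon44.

Taxon44 attaches to the tree at the node subtending (Taxon15,Taxon44).
The other lineage descending from that same node — the sister group — is the single tip Taxon15.

Taxon15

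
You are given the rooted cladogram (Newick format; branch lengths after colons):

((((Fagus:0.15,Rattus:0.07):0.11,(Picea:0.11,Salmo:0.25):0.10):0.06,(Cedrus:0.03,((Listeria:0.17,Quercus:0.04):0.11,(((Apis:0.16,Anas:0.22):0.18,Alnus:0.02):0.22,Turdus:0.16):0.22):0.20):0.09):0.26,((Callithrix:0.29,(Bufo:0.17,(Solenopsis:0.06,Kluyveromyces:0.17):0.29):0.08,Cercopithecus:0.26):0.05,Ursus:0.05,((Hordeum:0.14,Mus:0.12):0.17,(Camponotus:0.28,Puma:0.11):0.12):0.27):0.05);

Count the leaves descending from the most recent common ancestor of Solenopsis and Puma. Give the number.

The MRCA of Solenopsis and Puma is the node subtending ((Callithrix,(Bufo,(Solenopsis,Kluyveromyces)),Cercopithecus),Ursus,((Hordeum,Mus),(Camponotus,Puma))).
That clade contains 10 terminal taxa: Bufo, Callithrix, Camponotus, Cercopithecus, Hordeum, Kluyveromyces, Mus, Puma, Solenopsis, Ursus.

10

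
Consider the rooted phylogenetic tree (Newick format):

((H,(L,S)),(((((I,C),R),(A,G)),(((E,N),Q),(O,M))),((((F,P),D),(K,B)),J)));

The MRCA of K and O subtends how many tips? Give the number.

The MRCA of K and O is the node subtending (((((I,C),R),(A,G)),(((E,N),Q),(O,M))),((((F,P),D),(K,B)),J)).
That clade contains 16 terminal taxa: A, B, C, D, E, F, G, I, J, K, M, N, O, P, Q, R.

16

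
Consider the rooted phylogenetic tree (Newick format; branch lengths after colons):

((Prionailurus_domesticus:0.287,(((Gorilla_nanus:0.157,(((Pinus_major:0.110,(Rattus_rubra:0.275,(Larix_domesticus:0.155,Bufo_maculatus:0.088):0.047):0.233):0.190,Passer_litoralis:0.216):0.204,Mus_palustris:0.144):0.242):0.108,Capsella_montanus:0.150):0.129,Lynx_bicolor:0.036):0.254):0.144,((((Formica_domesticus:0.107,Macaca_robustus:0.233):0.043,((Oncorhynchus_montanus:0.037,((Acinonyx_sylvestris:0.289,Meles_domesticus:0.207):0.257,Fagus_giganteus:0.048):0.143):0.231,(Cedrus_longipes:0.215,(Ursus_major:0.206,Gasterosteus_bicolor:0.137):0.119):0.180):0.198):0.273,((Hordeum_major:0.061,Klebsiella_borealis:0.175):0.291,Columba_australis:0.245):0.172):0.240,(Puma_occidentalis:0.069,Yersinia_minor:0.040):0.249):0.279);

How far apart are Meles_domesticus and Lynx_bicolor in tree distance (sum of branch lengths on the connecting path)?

2.262

The path runs Meles_domesticus → … → MRCA → … → Lynx_bicolor; the MRCA is the root of the tree.
Branch lengths along that path: 0.207 + 0.257 + 0.143 + 0.231 + 0.198 + 0.273 + 0.240 + 0.279 + 0.144 + 0.254 + 0.036 = 2.262.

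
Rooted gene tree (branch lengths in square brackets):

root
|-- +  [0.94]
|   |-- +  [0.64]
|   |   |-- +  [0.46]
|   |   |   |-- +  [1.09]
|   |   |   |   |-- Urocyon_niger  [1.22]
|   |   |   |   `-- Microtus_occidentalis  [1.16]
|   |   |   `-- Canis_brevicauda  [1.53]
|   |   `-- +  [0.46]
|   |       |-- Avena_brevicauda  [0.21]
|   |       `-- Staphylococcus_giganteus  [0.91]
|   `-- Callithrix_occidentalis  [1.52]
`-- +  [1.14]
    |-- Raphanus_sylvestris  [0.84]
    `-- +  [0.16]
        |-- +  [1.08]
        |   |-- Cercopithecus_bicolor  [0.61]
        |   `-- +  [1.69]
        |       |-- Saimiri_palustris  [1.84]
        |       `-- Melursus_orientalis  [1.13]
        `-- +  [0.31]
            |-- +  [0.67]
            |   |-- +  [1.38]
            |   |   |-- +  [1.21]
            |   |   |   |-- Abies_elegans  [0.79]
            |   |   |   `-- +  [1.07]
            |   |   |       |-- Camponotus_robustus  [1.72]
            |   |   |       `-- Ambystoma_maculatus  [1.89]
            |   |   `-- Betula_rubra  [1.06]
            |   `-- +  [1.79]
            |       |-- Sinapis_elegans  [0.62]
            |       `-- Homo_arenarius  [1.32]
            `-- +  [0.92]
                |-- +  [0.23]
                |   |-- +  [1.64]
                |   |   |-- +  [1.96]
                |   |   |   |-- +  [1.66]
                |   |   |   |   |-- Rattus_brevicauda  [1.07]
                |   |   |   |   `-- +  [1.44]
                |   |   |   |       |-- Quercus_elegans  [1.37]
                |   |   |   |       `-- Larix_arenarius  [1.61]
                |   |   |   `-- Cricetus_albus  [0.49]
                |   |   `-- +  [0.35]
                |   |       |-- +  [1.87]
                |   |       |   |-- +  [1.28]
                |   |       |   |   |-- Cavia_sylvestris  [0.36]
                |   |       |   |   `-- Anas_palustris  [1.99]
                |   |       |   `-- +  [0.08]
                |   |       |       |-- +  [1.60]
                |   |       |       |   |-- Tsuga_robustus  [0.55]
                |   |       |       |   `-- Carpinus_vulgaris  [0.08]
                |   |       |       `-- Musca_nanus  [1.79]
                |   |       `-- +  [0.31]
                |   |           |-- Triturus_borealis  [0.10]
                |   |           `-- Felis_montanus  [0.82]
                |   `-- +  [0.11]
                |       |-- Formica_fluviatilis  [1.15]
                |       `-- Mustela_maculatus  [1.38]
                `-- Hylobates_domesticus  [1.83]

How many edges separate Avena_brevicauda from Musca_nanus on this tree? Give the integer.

14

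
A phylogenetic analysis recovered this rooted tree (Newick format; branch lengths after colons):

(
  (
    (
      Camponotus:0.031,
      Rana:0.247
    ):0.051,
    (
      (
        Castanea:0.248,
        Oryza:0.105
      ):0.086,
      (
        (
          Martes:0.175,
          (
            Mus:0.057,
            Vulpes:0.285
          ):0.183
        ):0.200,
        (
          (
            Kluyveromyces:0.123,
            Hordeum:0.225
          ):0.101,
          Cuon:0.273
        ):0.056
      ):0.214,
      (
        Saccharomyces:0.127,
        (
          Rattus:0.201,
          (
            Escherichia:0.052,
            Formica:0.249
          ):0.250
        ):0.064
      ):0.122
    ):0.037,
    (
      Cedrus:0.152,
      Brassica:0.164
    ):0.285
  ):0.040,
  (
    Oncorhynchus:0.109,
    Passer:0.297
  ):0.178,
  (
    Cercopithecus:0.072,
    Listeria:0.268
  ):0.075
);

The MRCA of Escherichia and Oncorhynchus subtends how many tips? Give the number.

The MRCA of Escherichia and Oncorhynchus is the root, so the clade is the entire tree.
That clade contains 20 terminal taxa: Brassica, Camponotus, Castanea, Cedrus, Cercopithecus, Cuon, Escherichia, Formica, Hordeum, Kluyveromyces, Listeria, Martes, Mus, Oncorhynchus, Oryza, Passer, Rana, Rattus, Saccharomyces, Vulpes.

20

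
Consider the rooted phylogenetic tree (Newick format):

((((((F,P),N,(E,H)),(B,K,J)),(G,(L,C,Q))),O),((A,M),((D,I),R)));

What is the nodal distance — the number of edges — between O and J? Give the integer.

The MRCA of O and J is the node subtending (((((F,P),N,(E,H)),(B,K,J)),(G,(L,C,Q))),O).
From O up to that node: 1 branch. From J up to the same node: 4 branches. Total: 1 + 4 = 5.

5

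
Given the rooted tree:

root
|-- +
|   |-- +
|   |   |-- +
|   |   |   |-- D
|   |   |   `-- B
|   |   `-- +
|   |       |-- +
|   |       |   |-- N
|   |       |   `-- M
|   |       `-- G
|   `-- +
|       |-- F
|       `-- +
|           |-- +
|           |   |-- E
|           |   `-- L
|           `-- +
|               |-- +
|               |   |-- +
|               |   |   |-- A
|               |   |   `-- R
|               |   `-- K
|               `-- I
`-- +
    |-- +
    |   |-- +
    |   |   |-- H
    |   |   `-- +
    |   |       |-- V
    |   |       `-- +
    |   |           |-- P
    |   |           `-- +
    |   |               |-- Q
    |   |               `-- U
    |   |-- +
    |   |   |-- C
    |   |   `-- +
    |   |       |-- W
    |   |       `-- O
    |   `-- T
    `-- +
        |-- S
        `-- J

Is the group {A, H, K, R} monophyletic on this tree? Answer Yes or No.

The MRCA of the listed taxa is the root, so the smallest clade containing them is the whole tree.
That clade also contains B, C, D, E, F, G, I, J, L, M, N, O, P, Q, S, T, U, V, W, which are not in the proposed group, so the group is not monophyletic.

No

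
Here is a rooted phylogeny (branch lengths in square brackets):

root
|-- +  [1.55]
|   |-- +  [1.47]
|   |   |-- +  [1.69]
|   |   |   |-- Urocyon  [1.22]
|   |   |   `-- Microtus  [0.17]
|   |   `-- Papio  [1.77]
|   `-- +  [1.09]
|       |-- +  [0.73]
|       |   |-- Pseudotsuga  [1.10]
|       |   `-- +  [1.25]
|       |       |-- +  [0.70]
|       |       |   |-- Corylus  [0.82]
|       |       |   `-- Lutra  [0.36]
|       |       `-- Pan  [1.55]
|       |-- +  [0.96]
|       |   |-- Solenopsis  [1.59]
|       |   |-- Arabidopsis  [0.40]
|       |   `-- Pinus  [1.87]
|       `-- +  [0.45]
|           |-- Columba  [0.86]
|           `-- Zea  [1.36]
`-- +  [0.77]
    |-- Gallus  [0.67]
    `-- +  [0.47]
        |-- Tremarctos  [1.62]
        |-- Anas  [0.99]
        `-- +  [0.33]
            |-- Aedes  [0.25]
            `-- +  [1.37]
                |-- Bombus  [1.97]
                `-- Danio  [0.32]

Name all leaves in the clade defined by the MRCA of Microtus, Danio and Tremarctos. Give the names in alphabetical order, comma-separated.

Tracing Microtus: it sits inside (Urocyon,Microtus).
Tracing Danio: it sits inside (Bombus,Danio).
Tracing Tremarctos: it sits inside (Tremarctos,Anas,(Aedes,(Bombus,Danio))).
The smallest clade enclosing all 3 is the whole tree (their MRCA is the root), so the answer is all 18 tips in alphabetical order.

Aedes, Anas, Arabidopsis, Bombus, Columba, Corylus, Danio, Gallus, Lutra, Microtus, Pan, Papio, Pinus, Pseudotsuga, Solenopsis, Tremarctos, Urocyon, Zea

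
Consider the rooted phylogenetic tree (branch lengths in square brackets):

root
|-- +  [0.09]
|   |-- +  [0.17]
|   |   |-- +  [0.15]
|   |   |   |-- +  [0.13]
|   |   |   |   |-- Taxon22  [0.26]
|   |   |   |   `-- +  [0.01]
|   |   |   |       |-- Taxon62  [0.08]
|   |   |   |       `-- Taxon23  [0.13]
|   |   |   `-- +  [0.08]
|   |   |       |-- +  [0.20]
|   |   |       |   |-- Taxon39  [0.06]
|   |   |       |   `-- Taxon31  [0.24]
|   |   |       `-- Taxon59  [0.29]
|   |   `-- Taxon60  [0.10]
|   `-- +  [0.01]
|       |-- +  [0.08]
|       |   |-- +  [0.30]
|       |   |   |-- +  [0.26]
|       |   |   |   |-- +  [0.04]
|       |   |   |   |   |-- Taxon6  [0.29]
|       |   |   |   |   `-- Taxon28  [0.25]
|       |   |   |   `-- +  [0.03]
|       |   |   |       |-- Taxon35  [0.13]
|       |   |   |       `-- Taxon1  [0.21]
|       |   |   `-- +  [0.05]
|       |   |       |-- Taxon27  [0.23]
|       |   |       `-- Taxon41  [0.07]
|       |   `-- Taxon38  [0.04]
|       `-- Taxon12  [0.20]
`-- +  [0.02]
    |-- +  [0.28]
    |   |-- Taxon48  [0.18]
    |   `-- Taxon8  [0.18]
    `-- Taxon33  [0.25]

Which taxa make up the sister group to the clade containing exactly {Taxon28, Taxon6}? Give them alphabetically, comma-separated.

Taxon1, Taxon35

The clade containing exactly {Taxon28, Taxon6} attaches to the tree at the node subtending ((Taxon6,Taxon28),(Taxon35,Taxon1)).
The other lineage descending from that same node — the sister group — is (Taxon35,Taxon1); its 2 tips in alphabetical order are the answer.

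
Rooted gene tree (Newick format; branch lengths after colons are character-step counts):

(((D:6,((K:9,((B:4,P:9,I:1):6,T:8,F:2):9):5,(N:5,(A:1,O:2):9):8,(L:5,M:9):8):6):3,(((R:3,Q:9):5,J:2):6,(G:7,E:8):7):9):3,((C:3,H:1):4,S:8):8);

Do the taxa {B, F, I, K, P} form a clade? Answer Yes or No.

No

The MRCA of the listed taxa subtends (K,((B,P,I),T,F)).
That clade also contains T, which is not in the proposed group, so the group is not monophyletic.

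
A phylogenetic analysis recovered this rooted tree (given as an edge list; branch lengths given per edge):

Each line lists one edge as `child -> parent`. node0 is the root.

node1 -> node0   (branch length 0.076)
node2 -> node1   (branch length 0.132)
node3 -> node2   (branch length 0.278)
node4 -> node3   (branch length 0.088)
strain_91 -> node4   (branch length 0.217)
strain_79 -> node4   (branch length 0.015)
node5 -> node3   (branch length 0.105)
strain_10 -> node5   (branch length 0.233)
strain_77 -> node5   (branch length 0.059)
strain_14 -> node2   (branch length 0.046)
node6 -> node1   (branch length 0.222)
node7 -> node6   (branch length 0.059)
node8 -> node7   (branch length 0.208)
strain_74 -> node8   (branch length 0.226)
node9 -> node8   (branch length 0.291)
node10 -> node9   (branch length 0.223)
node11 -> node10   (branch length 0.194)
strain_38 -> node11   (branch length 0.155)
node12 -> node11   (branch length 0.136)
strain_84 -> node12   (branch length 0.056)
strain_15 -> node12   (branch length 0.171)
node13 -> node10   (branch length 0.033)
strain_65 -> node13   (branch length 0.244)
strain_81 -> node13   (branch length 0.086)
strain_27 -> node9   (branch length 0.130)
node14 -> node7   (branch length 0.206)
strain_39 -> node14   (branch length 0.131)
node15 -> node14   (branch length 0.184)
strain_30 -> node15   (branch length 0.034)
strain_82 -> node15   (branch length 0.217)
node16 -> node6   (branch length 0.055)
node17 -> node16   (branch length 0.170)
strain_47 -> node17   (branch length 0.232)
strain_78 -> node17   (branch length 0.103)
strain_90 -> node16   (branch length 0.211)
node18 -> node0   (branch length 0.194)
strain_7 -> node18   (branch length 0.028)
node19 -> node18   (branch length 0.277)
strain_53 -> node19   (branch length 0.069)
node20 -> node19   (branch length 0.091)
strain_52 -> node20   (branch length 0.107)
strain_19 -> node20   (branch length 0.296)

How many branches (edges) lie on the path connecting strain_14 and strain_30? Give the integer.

7

The MRCA of strain_14 and strain_30 is the node subtending ((((strain_91,strain_79),(strain_10,strain_77)),strain_14),(((strain_74,(((strain_38,(strain_84,strain_15)),(strain_65,strain_81)),strain_27)),(strain_39,(strain_30,strain_82))),((strain_47,strain_78),strain_90))).
From strain_14 up to that node: 2 branches. From strain_30 up to the same node: 5 branches. Total: 2 + 5 = 7.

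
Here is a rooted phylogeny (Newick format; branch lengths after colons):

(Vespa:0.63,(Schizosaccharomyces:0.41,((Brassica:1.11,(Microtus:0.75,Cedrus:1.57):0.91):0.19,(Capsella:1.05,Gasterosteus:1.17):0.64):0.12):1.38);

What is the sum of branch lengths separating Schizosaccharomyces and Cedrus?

3.20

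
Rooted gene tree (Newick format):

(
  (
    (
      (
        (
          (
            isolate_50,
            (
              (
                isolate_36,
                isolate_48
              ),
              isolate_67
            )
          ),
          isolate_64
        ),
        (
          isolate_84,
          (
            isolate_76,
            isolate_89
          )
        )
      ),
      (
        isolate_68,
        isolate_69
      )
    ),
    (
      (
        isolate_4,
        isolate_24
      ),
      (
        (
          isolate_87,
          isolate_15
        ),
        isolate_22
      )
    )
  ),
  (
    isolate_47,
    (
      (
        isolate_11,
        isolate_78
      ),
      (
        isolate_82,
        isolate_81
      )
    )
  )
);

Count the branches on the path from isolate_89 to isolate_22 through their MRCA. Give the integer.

8

The MRCA of isolate_89 and isolate_22 is the node subtending (((((isolate_50,((isolate_36,isolate_48),isolate_67)),isolate_64),(isolate_84,(isolate_76,isolate_89))),(isolate_68,isolate_69)),((isolate_4,isolate_24),((isolate_87,isolate_15),isolate_22))).
From isolate_89 up to that node: 5 branches. From isolate_22 up to the same node: 3 branches. Total: 5 + 3 = 8.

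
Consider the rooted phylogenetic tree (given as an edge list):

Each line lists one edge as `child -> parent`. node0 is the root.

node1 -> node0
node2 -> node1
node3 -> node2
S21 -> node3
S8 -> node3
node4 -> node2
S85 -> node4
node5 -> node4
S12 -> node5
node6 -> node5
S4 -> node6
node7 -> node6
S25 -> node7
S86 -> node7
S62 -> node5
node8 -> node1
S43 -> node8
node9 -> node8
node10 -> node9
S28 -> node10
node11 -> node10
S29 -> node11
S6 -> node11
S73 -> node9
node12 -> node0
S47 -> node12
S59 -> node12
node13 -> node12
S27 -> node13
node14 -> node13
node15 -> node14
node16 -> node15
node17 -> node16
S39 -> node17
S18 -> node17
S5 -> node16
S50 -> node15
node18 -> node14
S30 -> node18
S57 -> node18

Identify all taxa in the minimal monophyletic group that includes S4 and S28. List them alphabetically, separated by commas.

Tracing S4: it sits inside (S4,(S25,S86)).
Tracing S28: it sits inside (S28,(S29,S6)).
The smallest clade enclosing both is (((S21,S8),(S85,(S12,(S4,(S25,S86)),S62))),(S43,((S28,(S29,S6)),S73))); the answer is its 13 terminal taxa in alphabetical order.

S12, S21, S25, S28, S29, S4, S43, S6, S62, S73, S8, S85, S86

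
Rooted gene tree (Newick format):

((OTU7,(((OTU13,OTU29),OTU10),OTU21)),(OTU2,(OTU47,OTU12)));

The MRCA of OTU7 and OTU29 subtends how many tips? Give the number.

The MRCA of OTU7 and OTU29 is the node subtending (OTU7,(((OTU13,OTU29),OTU10),OTU21)).
That clade contains 5 terminal taxa: OTU10, OTU13, OTU21, OTU29, OTU7.

5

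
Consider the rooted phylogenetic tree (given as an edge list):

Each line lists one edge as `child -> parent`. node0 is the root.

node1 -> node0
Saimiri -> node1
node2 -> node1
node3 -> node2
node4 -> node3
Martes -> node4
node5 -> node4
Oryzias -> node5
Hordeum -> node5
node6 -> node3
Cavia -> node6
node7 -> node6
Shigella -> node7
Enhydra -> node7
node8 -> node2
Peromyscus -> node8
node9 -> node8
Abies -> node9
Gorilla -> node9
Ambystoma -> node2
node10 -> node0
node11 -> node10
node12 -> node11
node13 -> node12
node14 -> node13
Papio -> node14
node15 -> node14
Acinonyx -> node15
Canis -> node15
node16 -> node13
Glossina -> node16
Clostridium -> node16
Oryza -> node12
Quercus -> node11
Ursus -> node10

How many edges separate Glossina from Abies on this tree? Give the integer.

11

The MRCA of Glossina and Abies is the root of the tree.
From Glossina up to that node: 6 branches. From Abies up to the same node: 5 branches. Total: 6 + 5 = 11.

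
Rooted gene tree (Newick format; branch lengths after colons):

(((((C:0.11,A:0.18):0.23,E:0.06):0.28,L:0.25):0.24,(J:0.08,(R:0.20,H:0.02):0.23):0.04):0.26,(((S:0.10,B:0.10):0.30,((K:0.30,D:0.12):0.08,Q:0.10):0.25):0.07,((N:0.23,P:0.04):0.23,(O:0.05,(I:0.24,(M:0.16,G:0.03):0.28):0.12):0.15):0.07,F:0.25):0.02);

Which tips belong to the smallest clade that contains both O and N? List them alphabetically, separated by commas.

G, I, M, N, O, P

Tracing O: it sits inside (O,(I,(M,G))).
Tracing N: it sits inside (N,P).
The smallest clade enclosing both is ((N,P),(O,(I,(M,G)))); the answer is its 6 terminal taxa in alphabetical order.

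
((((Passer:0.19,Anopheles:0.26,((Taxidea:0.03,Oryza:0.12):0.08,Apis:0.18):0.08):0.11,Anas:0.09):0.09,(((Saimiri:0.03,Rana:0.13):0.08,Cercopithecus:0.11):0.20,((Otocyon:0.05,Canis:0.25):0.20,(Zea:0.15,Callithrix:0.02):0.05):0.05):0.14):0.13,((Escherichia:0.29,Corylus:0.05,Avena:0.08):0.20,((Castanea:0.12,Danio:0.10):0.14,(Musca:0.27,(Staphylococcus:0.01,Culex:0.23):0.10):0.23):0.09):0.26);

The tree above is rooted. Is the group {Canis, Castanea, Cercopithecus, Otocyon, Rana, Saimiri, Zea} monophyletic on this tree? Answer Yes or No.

The MRCA of the listed taxa is the root, so the smallest clade containing them is the whole tree.
That clade also contains Anas, Anopheles, Apis, Avena, Callithrix, Corylus, Culex, Danio, Escherichia, Musca, Oryza, Passer, Staphylococcus, Taxidea, which are not in the proposed group, so the group is not monophyletic.

No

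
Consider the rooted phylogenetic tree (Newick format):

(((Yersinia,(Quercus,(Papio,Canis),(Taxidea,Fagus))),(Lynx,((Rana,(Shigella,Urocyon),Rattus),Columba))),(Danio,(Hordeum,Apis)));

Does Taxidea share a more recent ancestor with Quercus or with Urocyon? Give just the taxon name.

Quercus

The MRCA of Taxidea and Quercus subtends (Quercus,(Papio,Canis),(Taxidea,Fagus)) (5 taxa).
The MRCA of Taxidea and Urocyon subtends ((Yersinia,(Quercus,(Papio,Canis),(Taxidea,Fagus))),(Lynx,((Rana,(Shigella,Urocyon),Rattus),Columba))) (12 taxa).
The first is nested inside the second, so Taxidea shares a more recent common ancestor with Quercus.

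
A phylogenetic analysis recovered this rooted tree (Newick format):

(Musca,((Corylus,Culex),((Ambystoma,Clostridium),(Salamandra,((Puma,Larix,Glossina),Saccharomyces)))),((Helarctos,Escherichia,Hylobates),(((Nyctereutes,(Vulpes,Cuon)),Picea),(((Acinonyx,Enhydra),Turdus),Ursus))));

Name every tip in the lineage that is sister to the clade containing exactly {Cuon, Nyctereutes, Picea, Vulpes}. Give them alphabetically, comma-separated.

The clade containing exactly {Cuon, Nyctereutes, Picea, Vulpes} attaches to the tree at the node subtending (((Nyctereutes,(Vulpes,Cuon)),Picea),(((Acinonyx,Enhydra),Turdus),Ursus)).
The other lineage descending from that same node — the sister group — is (((Acinonyx,Enhydra),Turdus),Ursus); its 4 tips in alphabetical order are the answer.

Acinonyx, Enhydra, Turdus, Ursus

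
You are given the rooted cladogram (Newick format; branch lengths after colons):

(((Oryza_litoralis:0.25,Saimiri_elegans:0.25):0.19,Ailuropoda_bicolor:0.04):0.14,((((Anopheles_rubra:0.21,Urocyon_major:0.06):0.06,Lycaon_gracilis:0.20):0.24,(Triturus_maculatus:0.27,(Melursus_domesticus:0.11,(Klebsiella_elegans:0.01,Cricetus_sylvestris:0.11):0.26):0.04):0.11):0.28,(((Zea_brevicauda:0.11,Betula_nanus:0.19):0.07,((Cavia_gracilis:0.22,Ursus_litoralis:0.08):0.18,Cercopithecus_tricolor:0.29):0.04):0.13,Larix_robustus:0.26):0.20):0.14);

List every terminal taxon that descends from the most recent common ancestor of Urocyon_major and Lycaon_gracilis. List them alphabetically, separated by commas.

Tracing Urocyon_major: it sits inside (Anopheles_rubra,Urocyon_major).
Tracing Lycaon_gracilis: it sits inside ((Anopheles_rubra,Urocyon_major),Lycaon_gracilis).
The smallest clade enclosing both is ((Anopheles_rubra,Urocyon_major),Lycaon_gracilis); the answer is its 3 terminal taxa in alphabetical order.

Anopheles_rubra, Lycaon_gracilis, Urocyon_major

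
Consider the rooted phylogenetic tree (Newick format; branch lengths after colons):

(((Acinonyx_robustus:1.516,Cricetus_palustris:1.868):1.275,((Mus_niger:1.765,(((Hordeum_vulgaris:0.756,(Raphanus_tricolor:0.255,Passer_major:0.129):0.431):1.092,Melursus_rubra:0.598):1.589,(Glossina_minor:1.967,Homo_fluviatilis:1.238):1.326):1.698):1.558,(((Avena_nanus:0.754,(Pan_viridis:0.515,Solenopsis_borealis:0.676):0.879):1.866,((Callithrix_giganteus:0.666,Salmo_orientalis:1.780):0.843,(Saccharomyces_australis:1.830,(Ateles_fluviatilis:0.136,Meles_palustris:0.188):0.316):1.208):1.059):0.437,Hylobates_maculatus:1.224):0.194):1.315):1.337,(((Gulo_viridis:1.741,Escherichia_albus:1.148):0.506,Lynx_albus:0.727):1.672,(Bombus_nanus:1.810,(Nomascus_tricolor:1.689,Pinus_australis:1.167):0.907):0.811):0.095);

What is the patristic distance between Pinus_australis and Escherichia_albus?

The path runs Pinus_australis → … → MRCA → … → Escherichia_albus; the MRCA is the node subtending (((Gulo_viridis,Escherichia_albus),Lynx_albus),(Bombus_nanus,(Nomascus_tricolor,Pinus_australis))).
Branch lengths along that path: 1.167 + 0.907 + 0.811 + 1.672 + 0.506 + 1.148 = 6.211.

6.211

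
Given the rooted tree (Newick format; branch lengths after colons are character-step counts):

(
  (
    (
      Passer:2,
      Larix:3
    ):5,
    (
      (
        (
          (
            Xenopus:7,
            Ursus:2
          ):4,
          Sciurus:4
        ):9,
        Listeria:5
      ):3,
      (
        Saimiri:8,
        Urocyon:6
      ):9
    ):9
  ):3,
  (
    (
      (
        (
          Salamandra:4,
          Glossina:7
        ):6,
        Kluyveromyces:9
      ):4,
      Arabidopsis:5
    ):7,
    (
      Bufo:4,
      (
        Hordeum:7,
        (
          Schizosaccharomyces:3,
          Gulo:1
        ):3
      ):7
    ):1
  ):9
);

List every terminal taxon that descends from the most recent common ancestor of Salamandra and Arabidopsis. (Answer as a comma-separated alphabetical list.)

Arabidopsis, Glossina, Kluyveromyces, Salamandra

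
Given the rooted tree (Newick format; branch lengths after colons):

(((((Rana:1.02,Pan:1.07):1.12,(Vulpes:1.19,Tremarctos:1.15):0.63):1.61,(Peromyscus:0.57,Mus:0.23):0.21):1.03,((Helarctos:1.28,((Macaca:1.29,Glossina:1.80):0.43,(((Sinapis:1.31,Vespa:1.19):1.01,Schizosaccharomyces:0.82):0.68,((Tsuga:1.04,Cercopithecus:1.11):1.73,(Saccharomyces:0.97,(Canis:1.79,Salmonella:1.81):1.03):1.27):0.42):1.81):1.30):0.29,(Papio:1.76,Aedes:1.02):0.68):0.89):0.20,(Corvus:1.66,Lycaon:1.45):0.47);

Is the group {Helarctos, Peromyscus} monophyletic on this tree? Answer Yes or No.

The MRCA of the listed taxa subtends ((((Rana,Pan),(Vulpes,Tremarctos)),(Peromyscus,Mus)),((Helarctos,((Macaca,Glossina),(((Sinapis,Vespa),Schizosaccharomyces),((Tsuga,Cercopithecus),(Saccharomyces,(Canis,Salmonella)))))),(Papio,Aedes))).
That clade also contains Aedes, Canis, Cercopithecus, Glossina, Macaca, Mus, Pan, Papio, Rana, Saccharomyces, Salmonella, Schizosaccharomyces, Sinapis, Tremarctos, Tsuga, Vespa, Vulpes, which are not in the proposed group, so the group is not monophyletic.

No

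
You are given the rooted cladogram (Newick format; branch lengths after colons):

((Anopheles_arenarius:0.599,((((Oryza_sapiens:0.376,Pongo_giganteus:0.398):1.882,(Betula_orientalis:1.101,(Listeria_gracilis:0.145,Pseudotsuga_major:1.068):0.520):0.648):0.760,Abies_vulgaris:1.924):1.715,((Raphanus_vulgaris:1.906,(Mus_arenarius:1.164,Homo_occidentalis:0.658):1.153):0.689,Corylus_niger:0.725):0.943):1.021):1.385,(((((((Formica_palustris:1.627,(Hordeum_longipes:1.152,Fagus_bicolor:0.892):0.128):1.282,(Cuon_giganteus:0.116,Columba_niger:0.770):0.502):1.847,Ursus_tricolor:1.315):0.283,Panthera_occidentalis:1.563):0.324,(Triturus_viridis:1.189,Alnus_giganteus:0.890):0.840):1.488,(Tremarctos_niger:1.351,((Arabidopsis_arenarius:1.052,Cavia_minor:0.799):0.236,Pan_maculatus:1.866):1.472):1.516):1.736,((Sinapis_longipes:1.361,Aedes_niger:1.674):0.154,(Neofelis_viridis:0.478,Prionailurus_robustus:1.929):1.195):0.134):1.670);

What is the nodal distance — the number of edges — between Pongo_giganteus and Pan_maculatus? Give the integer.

The MRCA of Pongo_giganteus and Pan_maculatus is the root of the tree.
From Pongo_giganteus up to that node: 6 branches. From Pan_maculatus up to the same node: 5 branches. Total: 6 + 5 = 11.

11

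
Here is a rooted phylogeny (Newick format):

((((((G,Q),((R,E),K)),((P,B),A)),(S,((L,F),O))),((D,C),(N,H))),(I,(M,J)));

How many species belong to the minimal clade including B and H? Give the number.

16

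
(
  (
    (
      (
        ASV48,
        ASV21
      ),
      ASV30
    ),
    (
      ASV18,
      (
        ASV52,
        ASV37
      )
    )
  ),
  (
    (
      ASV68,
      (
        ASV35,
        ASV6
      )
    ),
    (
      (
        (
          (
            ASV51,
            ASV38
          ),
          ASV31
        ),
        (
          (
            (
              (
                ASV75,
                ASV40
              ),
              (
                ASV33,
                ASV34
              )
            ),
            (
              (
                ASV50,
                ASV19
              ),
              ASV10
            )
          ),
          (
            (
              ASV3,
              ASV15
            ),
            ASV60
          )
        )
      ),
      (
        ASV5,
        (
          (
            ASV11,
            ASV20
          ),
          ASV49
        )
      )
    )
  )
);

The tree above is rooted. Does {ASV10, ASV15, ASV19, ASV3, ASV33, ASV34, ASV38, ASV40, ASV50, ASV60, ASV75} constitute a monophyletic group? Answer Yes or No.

The MRCA of the listed taxa subtends (((ASV51,ASV38),ASV31),((((ASV75,ASV40),(ASV33,ASV34)),((ASV50,ASV19),ASV10)),((ASV3,ASV15),ASV60))).
That clade also contains ASV31, ASV51, which are not in the proposed group, so the group is not monophyletic.

No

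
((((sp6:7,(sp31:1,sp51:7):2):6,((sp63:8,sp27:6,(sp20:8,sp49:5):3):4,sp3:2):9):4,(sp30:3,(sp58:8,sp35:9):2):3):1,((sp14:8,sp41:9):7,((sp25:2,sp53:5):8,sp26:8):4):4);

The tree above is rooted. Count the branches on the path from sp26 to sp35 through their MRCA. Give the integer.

7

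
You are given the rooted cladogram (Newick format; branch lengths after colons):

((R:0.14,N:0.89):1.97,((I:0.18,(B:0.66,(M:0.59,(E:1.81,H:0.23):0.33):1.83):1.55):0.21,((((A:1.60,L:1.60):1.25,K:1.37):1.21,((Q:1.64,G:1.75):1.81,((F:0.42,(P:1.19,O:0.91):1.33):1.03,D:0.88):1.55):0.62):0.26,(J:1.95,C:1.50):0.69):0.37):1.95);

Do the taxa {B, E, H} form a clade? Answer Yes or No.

No

The MRCA of the listed taxa subtends (B,(M,(E,H))).
That clade also contains M, which is not in the proposed group, so the group is not monophyletic.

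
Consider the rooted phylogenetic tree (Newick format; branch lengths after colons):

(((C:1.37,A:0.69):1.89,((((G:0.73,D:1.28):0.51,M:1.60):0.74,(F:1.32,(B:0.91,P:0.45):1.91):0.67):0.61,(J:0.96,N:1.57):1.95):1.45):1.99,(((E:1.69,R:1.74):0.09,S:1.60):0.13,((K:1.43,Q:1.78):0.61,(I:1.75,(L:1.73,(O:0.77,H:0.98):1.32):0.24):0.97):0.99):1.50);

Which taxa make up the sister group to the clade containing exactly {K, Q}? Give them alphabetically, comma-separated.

H, I, L, O

The clade containing exactly {K, Q} attaches to the tree at the node subtending ((K,Q),(I,(L,(O,H)))).
The other lineage descending from that same node — the sister group — is (I,(L,(O,H))); its 4 tips in alphabetical order are the answer.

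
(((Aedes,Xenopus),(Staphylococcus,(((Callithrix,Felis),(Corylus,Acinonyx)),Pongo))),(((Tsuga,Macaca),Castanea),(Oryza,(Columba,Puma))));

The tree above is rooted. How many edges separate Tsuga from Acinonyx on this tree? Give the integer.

The MRCA of Tsuga and Acinonyx is the root of the tree.
From Tsuga up to that node: 4 branches. From Acinonyx up to the same node: 6 branches. Total: 4 + 6 = 10.

10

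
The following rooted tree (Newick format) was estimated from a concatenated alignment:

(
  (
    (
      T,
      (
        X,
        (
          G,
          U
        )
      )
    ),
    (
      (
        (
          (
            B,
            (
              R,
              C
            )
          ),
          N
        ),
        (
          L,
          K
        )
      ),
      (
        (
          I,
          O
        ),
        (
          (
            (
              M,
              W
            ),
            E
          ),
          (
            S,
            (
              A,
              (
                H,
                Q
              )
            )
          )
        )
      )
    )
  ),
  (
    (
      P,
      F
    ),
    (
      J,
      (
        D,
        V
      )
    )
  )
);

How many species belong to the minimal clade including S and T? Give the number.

The MRCA of S and T is the node subtending ((T,(X,(G,U))),((((B,(R,C)),N),(L,K)),((I,O),(((M,W),E),(S,(A,(H,Q))))))).
That clade contains 19 terminal taxa: A, B, C, E, G, H, I, K, L, M, N, O, Q, R, S, T, U, W, X.

19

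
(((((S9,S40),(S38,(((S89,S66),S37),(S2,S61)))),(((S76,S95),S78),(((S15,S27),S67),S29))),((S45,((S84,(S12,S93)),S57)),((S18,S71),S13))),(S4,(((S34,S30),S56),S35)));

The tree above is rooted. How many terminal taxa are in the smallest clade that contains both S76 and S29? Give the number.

The MRCA of S76 and S29 is the node subtending (((S76,S95),S78),(((S15,S27),S67),S29)).
That clade contains 7 terminal taxa: S15, S27, S29, S67, S76, S78, S95.

7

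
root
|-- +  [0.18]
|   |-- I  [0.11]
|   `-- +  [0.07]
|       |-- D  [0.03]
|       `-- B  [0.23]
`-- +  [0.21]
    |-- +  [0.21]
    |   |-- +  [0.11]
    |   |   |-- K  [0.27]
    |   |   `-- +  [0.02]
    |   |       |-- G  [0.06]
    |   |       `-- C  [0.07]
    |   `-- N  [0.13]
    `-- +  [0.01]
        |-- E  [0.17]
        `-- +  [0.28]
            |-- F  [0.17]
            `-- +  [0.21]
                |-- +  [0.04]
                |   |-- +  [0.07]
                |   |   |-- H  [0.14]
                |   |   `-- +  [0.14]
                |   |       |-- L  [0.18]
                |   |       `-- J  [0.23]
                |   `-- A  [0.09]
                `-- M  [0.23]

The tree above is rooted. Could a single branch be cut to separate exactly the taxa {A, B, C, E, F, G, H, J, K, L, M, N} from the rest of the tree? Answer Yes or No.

No

The MRCA of the listed taxa is the root, so the smallest clade containing them is the whole tree.
That clade also contains D, I, which are not in the proposed group, so the group is not monophyletic.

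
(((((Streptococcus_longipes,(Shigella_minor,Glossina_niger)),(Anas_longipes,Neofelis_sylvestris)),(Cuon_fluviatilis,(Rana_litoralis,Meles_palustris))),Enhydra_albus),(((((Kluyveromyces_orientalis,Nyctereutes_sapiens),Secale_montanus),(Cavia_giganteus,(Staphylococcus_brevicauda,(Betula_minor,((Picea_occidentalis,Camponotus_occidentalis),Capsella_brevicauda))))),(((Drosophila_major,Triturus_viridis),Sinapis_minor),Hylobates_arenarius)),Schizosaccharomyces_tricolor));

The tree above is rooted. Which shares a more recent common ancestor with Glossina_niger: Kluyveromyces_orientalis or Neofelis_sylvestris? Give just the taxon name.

The MRCA of Glossina_niger and Neofelis_sylvestris subtends ((Streptococcus_longipes,(Shigella_minor,Glossina_niger)),(Anas_longipes,Neofelis_sylvestris)) (5 taxa).
The MRCA of Glossina_niger and Kluyveromyces_orientalis is the root, subtending the entire tree (23 taxa).
The first is nested inside the second, so Glossina_niger shares a more recent common ancestor with Neofelis_sylvestris.

Neofelis_sylvestris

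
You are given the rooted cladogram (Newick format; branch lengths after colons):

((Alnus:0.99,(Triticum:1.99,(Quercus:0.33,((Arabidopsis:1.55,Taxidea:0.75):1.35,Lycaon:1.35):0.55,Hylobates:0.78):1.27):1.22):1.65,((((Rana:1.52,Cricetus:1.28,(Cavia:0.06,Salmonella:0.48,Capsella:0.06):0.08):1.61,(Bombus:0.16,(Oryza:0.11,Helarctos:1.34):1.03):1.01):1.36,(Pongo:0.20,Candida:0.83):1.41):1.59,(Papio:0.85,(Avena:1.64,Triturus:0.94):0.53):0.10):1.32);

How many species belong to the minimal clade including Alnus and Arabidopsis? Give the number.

The MRCA of Alnus and Arabidopsis is the node subtending (Alnus,(Triticum,(Quercus,((Arabidopsis,Taxidea),Lycaon),Hylobates))).
That clade contains 7 terminal taxa: Alnus, Arabidopsis, Hylobates, Lycaon, Quercus, Taxidea, Triticum.

7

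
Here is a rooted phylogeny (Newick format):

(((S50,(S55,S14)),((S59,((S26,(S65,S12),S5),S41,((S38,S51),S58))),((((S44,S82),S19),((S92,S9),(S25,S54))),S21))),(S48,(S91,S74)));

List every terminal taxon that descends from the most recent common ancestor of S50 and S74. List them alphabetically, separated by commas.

S12, S14, S19, S21, S25, S26, S38, S41, S44, S48, S5, S50, S51, S54, S55, S58, S59, S65, S74, S82, S9, S91, S92

Tracing S50: it sits inside (S50,(S55,S14)).
Tracing S74: it sits inside (S91,S74).
The smallest clade enclosing both is the whole tree (their MRCA is the root), so the answer is all 23 tips in alphabetical order.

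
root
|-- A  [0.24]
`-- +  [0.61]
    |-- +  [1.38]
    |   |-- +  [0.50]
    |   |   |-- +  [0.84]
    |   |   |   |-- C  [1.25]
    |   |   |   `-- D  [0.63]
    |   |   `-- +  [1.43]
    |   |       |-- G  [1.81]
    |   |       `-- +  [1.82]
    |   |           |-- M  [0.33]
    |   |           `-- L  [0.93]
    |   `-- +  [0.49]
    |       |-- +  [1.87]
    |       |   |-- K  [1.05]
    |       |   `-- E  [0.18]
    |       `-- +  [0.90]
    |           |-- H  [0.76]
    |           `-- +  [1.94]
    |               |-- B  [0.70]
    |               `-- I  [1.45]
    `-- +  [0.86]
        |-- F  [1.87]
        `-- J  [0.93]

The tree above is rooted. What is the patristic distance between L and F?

8.79

The path runs L → … → MRCA → … → F; the MRCA is the node subtending ((((C,D),(G,(M,L))),((K,E),(H,(B,I)))),(F,J)).
Branch lengths along that path: 0.93 + 1.82 + 1.43 + 0.50 + 1.38 + 0.86 + 1.87 = 8.79.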